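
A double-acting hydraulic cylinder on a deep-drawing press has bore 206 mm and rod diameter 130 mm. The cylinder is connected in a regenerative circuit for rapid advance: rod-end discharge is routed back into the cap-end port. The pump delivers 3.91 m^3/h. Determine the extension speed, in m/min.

In regeneration the rod-end outflow joins the pump flow into the cap end, so the net volume the pump must supply per unit advance equals the rod cross-section area.
Rod cross-section A_rod = π/4 × (130 mm)² = 13270 mm^2
v = Q_pump / A_rod

v ≈ 4.91 m/min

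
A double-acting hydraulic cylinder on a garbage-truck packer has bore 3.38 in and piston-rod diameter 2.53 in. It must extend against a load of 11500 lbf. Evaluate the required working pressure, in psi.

Cap-side area A_cap = π/4 × (3.38 in)² = 8.973 in^2
P = F / A = 11500 lbf / A

P ≈ 1280 psi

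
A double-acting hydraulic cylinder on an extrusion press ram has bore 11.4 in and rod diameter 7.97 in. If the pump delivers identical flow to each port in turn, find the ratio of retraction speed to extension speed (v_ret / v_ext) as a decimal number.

v_ret/v_ext ≈ 1.96

Cap-side area A_cap = π/4 × (11.4 in)² = 102.1 in^2
Rod-side annular area A_ann = π/4 × (11.4² − 7.97²) = 52.18 in^2
For equal Q, v ∝ 1/A, so v_ret/v_ext = A_cap/A_ann.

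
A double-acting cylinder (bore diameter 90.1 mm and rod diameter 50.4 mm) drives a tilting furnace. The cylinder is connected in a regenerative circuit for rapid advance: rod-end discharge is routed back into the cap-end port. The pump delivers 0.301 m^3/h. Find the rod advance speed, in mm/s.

In regeneration the rod-end outflow joins the pump flow into the cap end, so the net volume the pump must supply per unit advance equals the rod cross-section area.
Rod cross-section A_rod = π/4 × (50.4 mm)² = 1995 mm^2
v = Q_pump / A_rod

v ≈ 41.9 mm/s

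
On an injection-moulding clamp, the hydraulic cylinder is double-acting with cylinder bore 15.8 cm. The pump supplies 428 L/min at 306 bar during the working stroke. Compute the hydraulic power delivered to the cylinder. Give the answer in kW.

W ≈ 218 kW

Hydraulic power = P × Q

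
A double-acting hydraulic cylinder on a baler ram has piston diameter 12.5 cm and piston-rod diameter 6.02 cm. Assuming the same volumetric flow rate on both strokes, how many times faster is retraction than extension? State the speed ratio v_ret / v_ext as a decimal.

v_ret/v_ext ≈ 1.30

Cap-side area A_cap = π/4 × (12.5 cm)² = 122.7 cm^2
Rod-side annular area A_ann = π/4 × (12.5² − 6.02²) = 94.26 cm^2
For equal Q, v ∝ 1/A, so v_ret/v_ext = A_cap/A_ann.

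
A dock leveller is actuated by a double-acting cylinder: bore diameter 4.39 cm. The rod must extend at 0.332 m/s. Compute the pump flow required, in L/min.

Cap-side area A_cap = π/4 × (4.39 cm)² = 15.14 cm^2
Q = A × v

Q ≈ 30.2 L/min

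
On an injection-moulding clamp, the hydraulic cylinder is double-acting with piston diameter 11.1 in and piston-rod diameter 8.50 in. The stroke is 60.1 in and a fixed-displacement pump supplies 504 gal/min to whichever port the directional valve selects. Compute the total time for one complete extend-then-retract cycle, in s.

t ≈ 4.24 s

Cap-side area A_cap = π/4 × (11.1 in)² = 96.77 in^2
Rod-side annular area A_ann = π/4 × (11.1² − 8.50²) = 40.02 in^2
t_ext = A_cap·L/Q = 2.997 s
t_ret = A_ann·L/Q = 1.240 s
t_cycle = t_ext + t_ret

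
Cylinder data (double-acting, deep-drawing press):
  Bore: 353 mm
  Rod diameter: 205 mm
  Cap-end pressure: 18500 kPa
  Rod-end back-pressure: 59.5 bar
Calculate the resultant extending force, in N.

Cap-side area A_cap = π/4 × (353 mm)² = 97870 mm^2
Rod-side annular area A_ann = π/4 × (353² − 205²) = 64860 mm^2
Net thrust = P_cap·A_cap − P_rod·A_ann = 1.811e6 N − 3.859e5 N

F ≈ 1.42e6 N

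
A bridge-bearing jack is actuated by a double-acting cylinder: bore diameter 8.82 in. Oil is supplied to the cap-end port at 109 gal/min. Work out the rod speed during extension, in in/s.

Cap-side area A_cap = π/4 × (8.82 in)² = 61.10 in^2
v = Q / A

v ≈ 6.87 in/s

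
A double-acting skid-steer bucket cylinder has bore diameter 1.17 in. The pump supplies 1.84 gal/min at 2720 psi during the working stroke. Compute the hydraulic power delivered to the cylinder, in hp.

W ≈ 2.92 hp

Hydraulic power = P × Q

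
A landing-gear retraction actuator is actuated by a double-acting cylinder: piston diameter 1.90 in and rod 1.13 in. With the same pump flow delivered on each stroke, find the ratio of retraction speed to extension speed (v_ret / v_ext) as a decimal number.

v_ret/v_ext ≈ 1.55

Cap-side area A_cap = π/4 × (1.90 in)² = 2.835 in^2
Rod-side annular area A_ann = π/4 × (1.90² − 1.13²) = 1.832 in^2
For equal Q, v ∝ 1/A, so v_ret/v_ext = A_cap/A_ann.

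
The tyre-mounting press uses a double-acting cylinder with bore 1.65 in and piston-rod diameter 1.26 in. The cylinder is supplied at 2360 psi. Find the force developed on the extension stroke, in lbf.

F ≈ 5050 lbf

Cap-side area A_cap = π/4 × (1.65 in)² = 2.138 in^2
F = P × A_cap = 2360 psi × A_cap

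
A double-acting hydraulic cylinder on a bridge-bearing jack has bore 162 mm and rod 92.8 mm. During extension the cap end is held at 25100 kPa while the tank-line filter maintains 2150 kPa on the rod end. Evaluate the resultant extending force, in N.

F ≈ 4.88e5 N

Cap-side area A_cap = π/4 × (162 mm)² = 20610 mm^2
Rod-side annular area A_ann = π/4 × (162² − 92.8²) = 13850 mm^2
Net thrust = P_cap·A_cap − P_rod·A_ann = 5.174e5 N − 29770 N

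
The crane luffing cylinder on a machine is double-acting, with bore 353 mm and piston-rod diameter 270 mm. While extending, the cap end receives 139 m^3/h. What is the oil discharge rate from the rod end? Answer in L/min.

Q_out ≈ 961 L/min

Cap-side area A_cap = π/4 × (353 mm)² = 97870 mm^2
Rod-side annular area A_ann = π/4 × (353² − 270²) = 40610 mm^2
Piston speed v = Q_in/A_cap; rod-end outflow Q_out = v × A_ann = Q_in × A_ann/A_cap.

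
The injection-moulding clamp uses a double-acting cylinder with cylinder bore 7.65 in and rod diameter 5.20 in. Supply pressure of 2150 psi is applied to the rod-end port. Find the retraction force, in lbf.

Rod-side annular area A_ann = π/4 × (7.65² − 5.20²) = 24.73 in^2
On retraction the pressure acts on the annular area (bore minus rod).
F = P × A_ann

F ≈ 53200 lbf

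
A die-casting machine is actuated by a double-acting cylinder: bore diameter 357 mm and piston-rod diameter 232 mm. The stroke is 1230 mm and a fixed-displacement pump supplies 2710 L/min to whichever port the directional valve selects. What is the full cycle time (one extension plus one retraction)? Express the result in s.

Cap-side area A_cap = π/4 × (357 mm)² = 1.001e5 mm^2
Rod-side annular area A_ann = π/4 × (357² − 232²) = 57820 mm^2
t_ext = A_cap·L/Q = 2.726 s
t_ret = A_ann·L/Q = 1.575 s
t_cycle = t_ext + t_ret

t ≈ 4.30 s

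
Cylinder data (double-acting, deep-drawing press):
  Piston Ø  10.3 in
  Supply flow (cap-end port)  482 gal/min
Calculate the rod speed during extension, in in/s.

Cap-side area A_cap = π/4 × (10.3 in)² = 83.32 in^2
v = Q / A

v ≈ 22.3 in/s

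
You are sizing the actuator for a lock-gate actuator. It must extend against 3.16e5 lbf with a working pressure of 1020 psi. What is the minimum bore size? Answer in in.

D ≈ 19.9 in

Extension force acts on the full piston face: F = P × (π/4)D².
D = √(4F / (πP)) = √(4 × 3.16e5 lbf / (π × 1020 psi))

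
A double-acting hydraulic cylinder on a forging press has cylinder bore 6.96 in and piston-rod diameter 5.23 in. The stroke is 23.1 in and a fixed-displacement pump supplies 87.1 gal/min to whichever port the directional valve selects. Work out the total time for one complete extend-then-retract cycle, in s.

t ≈ 3.76 s

Cap-side area A_cap = π/4 × (6.96 in)² = 38.05 in^2
Rod-side annular area A_ann = π/4 × (6.96² − 5.23²) = 16.56 in^2
t_ext = A_cap·L/Q = 2.621 s
t_ret = A_ann·L/Q = 1.141 s
t_cycle = t_ext + t_ret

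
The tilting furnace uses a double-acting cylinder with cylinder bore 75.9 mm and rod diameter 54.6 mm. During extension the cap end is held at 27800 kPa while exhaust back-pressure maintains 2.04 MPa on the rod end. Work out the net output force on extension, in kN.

F ≈ 121 kN

Cap-side area A_cap = π/4 × (75.9 mm)² = 4525 mm^2
Rod-side annular area A_ann = π/4 × (75.9² − 54.6²) = 2183 mm^2
Net thrust = P_cap·A_cap − P_rod·A_ann = 125.8 kN − 4.454 kN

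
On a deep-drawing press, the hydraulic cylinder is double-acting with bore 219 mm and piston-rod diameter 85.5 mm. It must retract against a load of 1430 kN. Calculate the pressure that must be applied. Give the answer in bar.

P ≈ 448 bar

Rod-side annular area A_ann = π/4 × (219² − 85.5²) = 31930 mm^2
Retraction: pressure acts on the annular area.
P = F / A = 1430 kN / A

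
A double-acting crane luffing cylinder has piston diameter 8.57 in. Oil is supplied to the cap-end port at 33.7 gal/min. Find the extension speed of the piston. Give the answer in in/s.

v ≈ 2.25 in/s

Cap-side area A_cap = π/4 × (8.57 in)² = 57.68 in^2
v = Q / A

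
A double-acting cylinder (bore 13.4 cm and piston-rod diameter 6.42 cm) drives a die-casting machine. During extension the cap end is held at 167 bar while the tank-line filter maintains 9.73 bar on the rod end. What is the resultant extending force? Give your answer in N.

F ≈ 2.25e5 N

Cap-side area A_cap = π/4 × (13.4 cm)² = 141.0 cm^2
Rod-side annular area A_ann = π/4 × (13.4² − 6.42²) = 108.7 cm^2
Net thrust = P_cap·A_cap − P_rod·A_ann = 2.355e5 N − 10570 N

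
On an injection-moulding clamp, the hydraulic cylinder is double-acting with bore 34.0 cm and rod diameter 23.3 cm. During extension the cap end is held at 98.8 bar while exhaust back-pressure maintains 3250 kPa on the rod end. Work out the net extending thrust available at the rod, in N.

Cap-side area A_cap = π/4 × (34.0 cm)² = 907.9 cm^2
Rod-side annular area A_ann = π/4 × (34.0² − 23.3²) = 481.5 cm^2
Net thrust = P_cap·A_cap − P_rod·A_ann = 8.970e5 N − 1.565e5 N

F ≈ 7.41e5 N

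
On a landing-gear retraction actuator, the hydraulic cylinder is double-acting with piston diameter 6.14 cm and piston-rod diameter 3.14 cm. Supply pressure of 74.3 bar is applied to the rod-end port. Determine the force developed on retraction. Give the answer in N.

F ≈ 16200 N

Rod-side annular area A_ann = π/4 × (6.14² − 3.14²) = 21.87 cm^2
On retraction the pressure acts on the annular area (bore minus rod).
F = P × A_ann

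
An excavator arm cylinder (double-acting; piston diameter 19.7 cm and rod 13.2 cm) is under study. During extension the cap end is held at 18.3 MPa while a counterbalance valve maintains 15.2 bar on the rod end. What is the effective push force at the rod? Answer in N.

F ≈ 5.32e5 N

Cap-side area A_cap = π/4 × (19.7 cm)² = 304.8 cm^2
Rod-side annular area A_ann = π/4 × (19.7² − 13.2²) = 168.0 cm^2
Net thrust = P_cap·A_cap − P_rod·A_ann = 5.578e5 N − 25530 N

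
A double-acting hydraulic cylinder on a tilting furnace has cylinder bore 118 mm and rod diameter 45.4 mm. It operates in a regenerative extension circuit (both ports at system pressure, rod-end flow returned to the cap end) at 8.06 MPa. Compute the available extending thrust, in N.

With equal pressure on both faces, forces on the annular region cancel; the net push is pressure × rod cross-section.
Rod cross-section A_rod = π/4 × (45.4 mm)² = 1619 mm^2
F = P × A_rod

F ≈ 13000 N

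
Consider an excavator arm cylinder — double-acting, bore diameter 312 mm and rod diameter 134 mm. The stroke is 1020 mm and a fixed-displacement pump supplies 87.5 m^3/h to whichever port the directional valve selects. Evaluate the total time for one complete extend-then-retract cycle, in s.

t ≈ 5.83 s

Cap-side area A_cap = π/4 × (312 mm)² = 76450 mm^2
Rod-side annular area A_ann = π/4 × (312² − 134²) = 62350 mm^2
t_ext = A_cap·L/Q = 3.208 s
t_ret = A_ann·L/Q = 2.617 s
t_cycle = t_ext + t_ret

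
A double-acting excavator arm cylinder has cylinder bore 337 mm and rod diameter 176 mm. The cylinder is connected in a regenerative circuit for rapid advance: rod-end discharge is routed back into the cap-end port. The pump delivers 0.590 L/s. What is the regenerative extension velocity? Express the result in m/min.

v ≈ 1.46 m/min

In regeneration the rod-end outflow joins the pump flow into the cap end, so the net volume the pump must supply per unit advance equals the rod cross-section area.
Rod cross-section A_rod = π/4 × (176 mm)² = 24330 mm^2
v = Q_pump / A_rod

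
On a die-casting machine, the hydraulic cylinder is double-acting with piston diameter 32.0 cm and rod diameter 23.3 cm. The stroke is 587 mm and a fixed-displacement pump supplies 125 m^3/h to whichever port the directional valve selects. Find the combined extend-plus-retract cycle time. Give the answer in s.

t ≈ 2.00 s

Cap-side area A_cap = π/4 × (32.0 cm)² = 804.2 cm^2
Rod-side annular area A_ann = π/4 × (32.0² − 23.3²) = 377.9 cm^2
t_ext = A_cap·L/Q = 1.360 s
t_ret = A_ann·L/Q = 0.6388 s
t_cycle = t_ext + t_ret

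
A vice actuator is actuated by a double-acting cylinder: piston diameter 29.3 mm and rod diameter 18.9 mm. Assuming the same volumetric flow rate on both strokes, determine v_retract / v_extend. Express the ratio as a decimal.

Cap-side area A_cap = π/4 × (29.3 mm)² = 674.3 mm^2
Rod-side annular area A_ann = π/4 × (29.3² − 18.9²) = 393.7 mm^2
For equal Q, v ∝ 1/A, so v_ret/v_ext = A_cap/A_ann.

v_ret/v_ext ≈ 1.71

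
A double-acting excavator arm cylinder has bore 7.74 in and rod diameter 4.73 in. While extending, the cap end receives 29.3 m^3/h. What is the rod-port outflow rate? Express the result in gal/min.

Q_out ≈ 80.8 gal/min

Cap-side area A_cap = π/4 × (7.74 in)² = 47.05 in^2
Rod-side annular area A_ann = π/4 × (7.74² − 4.73²) = 29.48 in^2
Piston speed v = Q_in/A_cap; rod-end outflow Q_out = v × A_ann = Q_in × A_ann/A_cap.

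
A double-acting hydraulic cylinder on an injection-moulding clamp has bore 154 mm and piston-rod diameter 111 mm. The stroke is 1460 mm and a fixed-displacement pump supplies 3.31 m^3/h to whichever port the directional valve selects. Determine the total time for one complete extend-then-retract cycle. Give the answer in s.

Cap-side area A_cap = π/4 × (154 mm)² = 18630 mm^2
Rod-side annular area A_ann = π/4 × (154² − 111²) = 8950 mm^2
t_ext = A_cap·L/Q = 29.58 s
t_ret = A_ann·L/Q = 14.21 s
t_cycle = t_ext + t_ret

t ≈ 43.8 s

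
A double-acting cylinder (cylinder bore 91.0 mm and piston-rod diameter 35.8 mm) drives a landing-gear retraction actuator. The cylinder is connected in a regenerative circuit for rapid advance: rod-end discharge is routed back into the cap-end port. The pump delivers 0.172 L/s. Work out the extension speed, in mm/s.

v ≈ 171 mm/s

In regeneration the rod-end outflow joins the pump flow into the cap end, so the net volume the pump must supply per unit advance equals the rod cross-section area.
Rod cross-section A_rod = π/4 × (35.8 mm)² = 1007 mm^2
v = Q_pump / A_rod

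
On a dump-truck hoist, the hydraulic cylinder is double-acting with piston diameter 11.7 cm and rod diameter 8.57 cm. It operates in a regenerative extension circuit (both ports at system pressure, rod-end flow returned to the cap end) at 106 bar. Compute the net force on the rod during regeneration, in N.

With equal pressure on both faces, forces on the annular region cancel; the net push is pressure × rod cross-section.
Rod cross-section A_rod = π/4 × (8.57 cm)² = 57.68 cm^2
F = P × A_rod

F ≈ 61100 N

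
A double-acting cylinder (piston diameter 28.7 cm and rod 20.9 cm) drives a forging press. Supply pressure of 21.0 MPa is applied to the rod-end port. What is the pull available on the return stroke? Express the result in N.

Rod-side annular area A_ann = π/4 × (28.7² − 20.9²) = 303.9 cm^2
On retraction the pressure acts on the annular area (bore minus rod).
F = P × A_ann

F ≈ 6.38e5 N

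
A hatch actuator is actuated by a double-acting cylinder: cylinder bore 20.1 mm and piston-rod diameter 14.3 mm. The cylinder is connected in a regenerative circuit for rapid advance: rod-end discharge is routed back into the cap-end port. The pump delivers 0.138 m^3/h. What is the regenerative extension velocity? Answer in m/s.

v ≈ 0.239 m/s

In regeneration the rod-end outflow joins the pump flow into the cap end, so the net volume the pump must supply per unit advance equals the rod cross-section area.
Rod cross-section A_rod = π/4 × (14.3 mm)² = 160.6 mm^2
v = Q_pump / A_rod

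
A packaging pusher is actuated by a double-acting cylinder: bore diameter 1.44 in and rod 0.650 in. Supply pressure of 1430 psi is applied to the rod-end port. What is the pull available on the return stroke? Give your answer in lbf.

F ≈ 1850 lbf

Rod-side annular area A_ann = π/4 × (1.44² − 0.650²) = 1.297 in^2
On retraction the pressure acts on the annular area (bore minus rod).
F = P × A_ann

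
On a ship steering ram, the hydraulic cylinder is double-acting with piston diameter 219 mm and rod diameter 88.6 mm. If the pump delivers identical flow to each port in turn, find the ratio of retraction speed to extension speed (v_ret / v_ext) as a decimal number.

v_ret/v_ext ≈ 1.20

Cap-side area A_cap = π/4 × (219 mm)² = 37670 mm^2
Rod-side annular area A_ann = π/4 × (219² − 88.6²) = 31500 mm^2
For equal Q, v ∝ 1/A, so v_ret/v_ext = A_cap/A_ann.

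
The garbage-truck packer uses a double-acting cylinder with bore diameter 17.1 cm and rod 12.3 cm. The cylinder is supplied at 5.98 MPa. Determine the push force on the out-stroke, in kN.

F ≈ 137 kN

Cap-side area A_cap = π/4 × (17.1 cm)² = 229.7 cm^2
F = P × A_cap = 5.98 MPa × A_cap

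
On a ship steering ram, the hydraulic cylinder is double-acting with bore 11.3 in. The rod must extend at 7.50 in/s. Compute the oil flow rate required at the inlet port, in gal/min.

Cap-side area A_cap = π/4 × (11.3 in)² = 100.3 in^2
Q = A × v

Q ≈ 195 gal/min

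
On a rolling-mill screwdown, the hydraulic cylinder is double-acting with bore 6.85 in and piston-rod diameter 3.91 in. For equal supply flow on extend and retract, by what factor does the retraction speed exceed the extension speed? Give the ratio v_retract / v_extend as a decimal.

Cap-side area A_cap = π/4 × (6.85 in)² = 36.85 in^2
Rod-side annular area A_ann = π/4 × (6.85² − 3.91²) = 24.85 in^2
For equal Q, v ∝ 1/A, so v_ret/v_ext = A_cap/A_ann.

v_ret/v_ext ≈ 1.48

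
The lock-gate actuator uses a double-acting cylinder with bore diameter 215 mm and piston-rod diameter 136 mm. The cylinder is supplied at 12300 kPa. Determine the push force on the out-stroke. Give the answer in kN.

F ≈ 447 kN

Cap-side area A_cap = π/4 × (215 mm)² = 36310 mm^2
F = P × A_cap = 12300 kPa × A_cap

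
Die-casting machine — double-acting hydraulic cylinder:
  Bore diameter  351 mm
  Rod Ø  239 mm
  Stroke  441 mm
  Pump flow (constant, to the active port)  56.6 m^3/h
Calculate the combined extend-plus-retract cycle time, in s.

Cap-side area A_cap = π/4 × (351 mm)² = 96760 mm^2
Rod-side annular area A_ann = π/4 × (351² − 239²) = 51900 mm^2
t_ext = A_cap·L/Q = 2.714 s
t_ret = A_ann·L/Q = 1.456 s
t_cycle = t_ext + t_ret

t ≈ 4.17 s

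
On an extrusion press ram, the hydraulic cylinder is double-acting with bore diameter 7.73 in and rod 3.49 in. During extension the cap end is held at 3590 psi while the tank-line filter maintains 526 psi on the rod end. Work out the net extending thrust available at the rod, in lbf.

F ≈ 1.49e5 lbf

Cap-side area A_cap = π/4 × (7.73 in)² = 46.93 in^2
Rod-side annular area A_ann = π/4 × (7.73² − 3.49²) = 37.36 in^2
Net thrust = P_cap·A_cap − P_rod·A_ann = 1.685e5 lbf − 19650 lbf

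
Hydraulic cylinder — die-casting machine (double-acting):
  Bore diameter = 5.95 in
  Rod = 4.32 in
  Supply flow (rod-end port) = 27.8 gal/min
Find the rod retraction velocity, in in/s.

Rod-side annular area A_ann = π/4 × (5.95² − 4.32²) = 13.15 in^2
Flow into the rod-end port fills the annular volume.
v = Q / A

v ≈ 8.14 in/s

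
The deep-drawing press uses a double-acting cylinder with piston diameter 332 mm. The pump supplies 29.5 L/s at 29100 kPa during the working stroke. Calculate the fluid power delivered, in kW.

Hydraulic power = P × Q

W ≈ 858 kW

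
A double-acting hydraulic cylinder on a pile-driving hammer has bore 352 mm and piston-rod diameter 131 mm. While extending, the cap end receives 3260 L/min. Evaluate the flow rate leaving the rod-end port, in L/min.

Q_out ≈ 2810 L/min

Cap-side area A_cap = π/4 × (352 mm)² = 97310 mm^2
Rod-side annular area A_ann = π/4 × (352² − 131²) = 83840 mm^2
Piston speed v = Q_in/A_cap; rod-end outflow Q_out = v × A_ann = Q_in × A_ann/A_cap.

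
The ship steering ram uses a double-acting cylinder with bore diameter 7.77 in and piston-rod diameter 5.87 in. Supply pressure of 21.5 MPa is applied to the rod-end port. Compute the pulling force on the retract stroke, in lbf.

F ≈ 63500 lbf

Rod-side annular area A_ann = π/4 × (7.77² − 5.87²) = 20.35 in^2
On retraction the pressure acts on the annular area (bore minus rod).
F = P × A_ann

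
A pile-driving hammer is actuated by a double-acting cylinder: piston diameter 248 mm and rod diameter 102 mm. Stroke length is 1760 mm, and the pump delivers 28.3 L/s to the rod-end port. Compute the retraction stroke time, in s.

Rod-side annular area A_ann = π/4 × (248² − 102²) = 40130 mm^2
Swept volume V = A × L; t = V / Q = A·L / Q

t ≈ 2.50 s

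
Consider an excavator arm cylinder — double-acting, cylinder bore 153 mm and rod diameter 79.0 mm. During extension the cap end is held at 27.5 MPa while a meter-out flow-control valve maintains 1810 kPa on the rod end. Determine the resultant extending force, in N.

F ≈ 4.81e5 N

Cap-side area A_cap = π/4 × (153 mm)² = 18390 mm^2
Rod-side annular area A_ann = π/4 × (153² − 79.0²) = 13480 mm^2
Net thrust = P_cap·A_cap − P_rod·A_ann = 5.056e5 N − 24410 N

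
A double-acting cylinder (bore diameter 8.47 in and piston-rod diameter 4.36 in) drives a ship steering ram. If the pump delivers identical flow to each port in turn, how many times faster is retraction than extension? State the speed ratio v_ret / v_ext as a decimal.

Cap-side area A_cap = π/4 × (8.47 in)² = 56.35 in^2
Rod-side annular area A_ann = π/4 × (8.47² − 4.36²) = 41.42 in^2
For equal Q, v ∝ 1/A, so v_ret/v_ext = A_cap/A_ann.

v_ret/v_ext ≈ 1.36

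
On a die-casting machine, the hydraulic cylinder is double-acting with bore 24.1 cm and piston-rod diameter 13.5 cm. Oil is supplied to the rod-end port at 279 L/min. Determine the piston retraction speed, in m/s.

Rod-side annular area A_ann = π/4 × (24.1² − 13.5²) = 313.0 cm^2
Flow into the rod-end port fills the annular volume.
v = Q / A

v ≈ 0.149 m/s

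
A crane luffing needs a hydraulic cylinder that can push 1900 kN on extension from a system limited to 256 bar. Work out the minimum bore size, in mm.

D ≈ 307 mm

Extension force acts on the full piston face: F = P × (π/4)D².
D = √(4F / (πP)) = √(4 × 1900 kN / (π × 256 bar))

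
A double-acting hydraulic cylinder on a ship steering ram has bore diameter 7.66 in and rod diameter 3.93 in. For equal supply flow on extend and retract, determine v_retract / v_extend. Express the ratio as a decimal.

Cap-side area A_cap = π/4 × (7.66 in)² = 46.08 in^2
Rod-side annular area A_ann = π/4 × (7.66² − 3.93²) = 33.95 in^2
For equal Q, v ∝ 1/A, so v_ret/v_ext = A_cap/A_ann.

v_ret/v_ext ≈ 1.36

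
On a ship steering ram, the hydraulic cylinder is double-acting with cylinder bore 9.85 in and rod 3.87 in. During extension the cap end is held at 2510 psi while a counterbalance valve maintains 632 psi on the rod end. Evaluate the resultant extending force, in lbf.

F ≈ 1.51e5 lbf

Cap-side area A_cap = π/4 × (9.85 in)² = 76.20 in^2
Rod-side annular area A_ann = π/4 × (9.85² − 3.87²) = 64.44 in^2
Net thrust = P_cap·A_cap − P_rod·A_ann = 1.913e5 lbf − 40730 lbf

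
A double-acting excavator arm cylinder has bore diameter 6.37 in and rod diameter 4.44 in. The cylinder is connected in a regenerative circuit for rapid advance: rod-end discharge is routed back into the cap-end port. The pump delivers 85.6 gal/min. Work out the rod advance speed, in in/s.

v ≈ 21.3 in/s

In regeneration the rod-end outflow joins the pump flow into the cap end, so the net volume the pump must supply per unit advance equals the rod cross-section area.
Rod cross-section A_rod = π/4 × (4.44 in)² = 15.48 in^2
v = Q_pump / A_rod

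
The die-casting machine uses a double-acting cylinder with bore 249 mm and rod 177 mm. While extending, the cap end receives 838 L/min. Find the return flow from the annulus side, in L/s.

Cap-side area A_cap = π/4 × (249 mm)² = 48700 mm^2
Rod-side annular area A_ann = π/4 × (249² − 177²) = 24090 mm^2
Piston speed v = Q_in/A_cap; rod-end outflow Q_out = v × A_ann = Q_in × A_ann/A_cap.

Q_out ≈ 6.91 L/s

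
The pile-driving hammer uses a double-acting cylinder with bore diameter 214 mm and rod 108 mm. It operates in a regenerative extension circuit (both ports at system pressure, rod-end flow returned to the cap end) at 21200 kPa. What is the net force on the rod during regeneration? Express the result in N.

With equal pressure on both faces, forces on the annular region cancel; the net push is pressure × rod cross-section.
Rod cross-section A_rod = π/4 × (108 mm)² = 9161 mm^2
F = P × A_rod

F ≈ 1.94e5 N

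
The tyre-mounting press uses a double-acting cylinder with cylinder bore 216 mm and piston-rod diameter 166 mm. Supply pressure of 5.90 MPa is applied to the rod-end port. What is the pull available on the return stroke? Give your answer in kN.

F ≈ 88.5 kN

Rod-side annular area A_ann = π/4 × (216² − 166²) = 15000 mm^2
On retraction the pressure acts on the annular area (bore minus rod).
F = P × A_ann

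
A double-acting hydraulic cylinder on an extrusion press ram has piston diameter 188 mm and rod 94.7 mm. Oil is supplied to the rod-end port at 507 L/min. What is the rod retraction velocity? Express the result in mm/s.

Rod-side annular area A_ann = π/4 × (188² − 94.7²) = 20720 mm^2
Flow into the rod-end port fills the annular volume.
v = Q / A

v ≈ 408 mm/s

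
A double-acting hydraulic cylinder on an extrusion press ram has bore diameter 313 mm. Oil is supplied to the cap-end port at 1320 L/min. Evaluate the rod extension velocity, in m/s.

Cap-side area A_cap = π/4 × (313 mm)² = 76940 mm^2
v = Q / A

v ≈ 0.286 m/s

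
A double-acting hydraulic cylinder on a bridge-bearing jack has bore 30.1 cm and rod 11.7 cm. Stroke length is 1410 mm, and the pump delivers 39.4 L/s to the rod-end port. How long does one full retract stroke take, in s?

t ≈ 2.16 s

Rod-side annular area A_ann = π/4 × (30.1² − 11.7²) = 604.1 cm^2
Swept volume V = A × L; t = V / Q = A·L / Q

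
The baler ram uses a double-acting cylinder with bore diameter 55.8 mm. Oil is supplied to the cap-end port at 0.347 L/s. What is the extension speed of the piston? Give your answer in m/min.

Cap-side area A_cap = π/4 × (55.8 mm)² = 2445 mm^2
v = Q / A

v ≈ 8.51 m/min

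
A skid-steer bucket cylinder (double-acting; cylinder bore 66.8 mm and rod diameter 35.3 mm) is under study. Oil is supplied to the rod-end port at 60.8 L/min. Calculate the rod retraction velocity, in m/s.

Rod-side annular area A_ann = π/4 × (66.8² − 35.3²) = 2526 mm^2
Flow into the rod-end port fills the annular volume.
v = Q / A

v ≈ 0.401 m/s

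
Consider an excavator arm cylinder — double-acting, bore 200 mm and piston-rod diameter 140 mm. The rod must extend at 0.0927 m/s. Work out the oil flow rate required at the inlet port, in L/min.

Cap-side area A_cap = π/4 × (200 mm)² = 31420 mm^2
Q = A × v

Q ≈ 175 L/min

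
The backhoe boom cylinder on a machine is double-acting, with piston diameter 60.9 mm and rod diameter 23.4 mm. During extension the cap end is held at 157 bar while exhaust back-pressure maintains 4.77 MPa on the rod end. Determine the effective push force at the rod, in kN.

F ≈ 33.9 kN

Cap-side area A_cap = π/4 × (60.9 mm)² = 2913 mm^2
Rod-side annular area A_ann = π/4 × (60.9² − 23.4²) = 2483 mm^2
Net thrust = P_cap·A_cap − P_rod·A_ann = 45.73 kN − 11.84 kN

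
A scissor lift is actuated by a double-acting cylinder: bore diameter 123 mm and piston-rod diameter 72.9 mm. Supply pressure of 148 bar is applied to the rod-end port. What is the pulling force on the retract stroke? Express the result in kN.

Rod-side annular area A_ann = π/4 × (123² − 72.9²) = 7708 mm^2
On retraction the pressure acts on the annular area (bore minus rod).
F = P × A_ann

F ≈ 114 kN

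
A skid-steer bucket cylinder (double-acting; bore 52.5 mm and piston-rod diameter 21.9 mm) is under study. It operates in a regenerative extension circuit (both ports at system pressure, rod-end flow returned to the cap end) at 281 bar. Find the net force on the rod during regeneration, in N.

F ≈ 10600 N

With equal pressure on both faces, forces on the annular region cancel; the net push is pressure × rod cross-section.
Rod cross-section A_rod = π/4 × (21.9 mm)² = 376.7 mm^2
F = P × A_rod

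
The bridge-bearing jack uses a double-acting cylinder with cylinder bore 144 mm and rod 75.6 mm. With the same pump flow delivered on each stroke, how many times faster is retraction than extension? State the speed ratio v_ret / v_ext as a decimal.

v_ret/v_ext ≈ 1.38

Cap-side area A_cap = π/4 × (144 mm)² = 16290 mm^2
Rod-side annular area A_ann = π/4 × (144² − 75.6²) = 11800 mm^2
For equal Q, v ∝ 1/A, so v_ret/v_ext = A_cap/A_ann.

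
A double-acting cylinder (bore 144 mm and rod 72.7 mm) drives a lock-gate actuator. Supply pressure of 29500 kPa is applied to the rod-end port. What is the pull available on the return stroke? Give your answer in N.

F ≈ 3.58e5 N

Rod-side annular area A_ann = π/4 × (144² − 72.7²) = 12130 mm^2
On retraction the pressure acts on the annular area (bore minus rod).
F = P × A_ann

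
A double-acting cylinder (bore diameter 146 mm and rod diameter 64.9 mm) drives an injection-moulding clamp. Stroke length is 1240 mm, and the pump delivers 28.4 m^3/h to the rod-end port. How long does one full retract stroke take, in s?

Rod-side annular area A_ann = π/4 × (146² − 64.9²) = 13430 mm^2
Swept volume V = A × L; t = V / Q = A·L / Q

t ≈ 2.11 s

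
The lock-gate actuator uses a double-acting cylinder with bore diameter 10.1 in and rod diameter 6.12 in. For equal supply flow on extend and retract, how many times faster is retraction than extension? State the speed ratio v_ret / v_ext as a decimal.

Cap-side area A_cap = π/4 × (10.1 in)² = 80.12 in^2
Rod-side annular area A_ann = π/4 × (10.1² − 6.12²) = 50.70 in^2
For equal Q, v ∝ 1/A, so v_ret/v_ext = A_cap/A_ann.

v_ret/v_ext ≈ 1.58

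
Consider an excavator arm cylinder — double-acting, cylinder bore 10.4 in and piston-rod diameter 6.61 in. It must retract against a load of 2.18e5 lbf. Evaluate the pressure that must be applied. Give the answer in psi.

P ≈ 4310 psi

Rod-side annular area A_ann = π/4 × (10.4² − 6.61²) = 50.63 in^2
Retraction: pressure acts on the annular area.
P = F / A = 2.18e5 lbf / A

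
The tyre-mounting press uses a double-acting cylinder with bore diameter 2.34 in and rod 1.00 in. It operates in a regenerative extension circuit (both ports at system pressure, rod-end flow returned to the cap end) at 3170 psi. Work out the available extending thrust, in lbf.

F ≈ 2490 lbf

With equal pressure on both faces, forces on the annular region cancel; the net push is pressure × rod cross-section.
Rod cross-section A_rod = π/4 × (1.00 in)² = 0.7854 in^2
F = P × A_rod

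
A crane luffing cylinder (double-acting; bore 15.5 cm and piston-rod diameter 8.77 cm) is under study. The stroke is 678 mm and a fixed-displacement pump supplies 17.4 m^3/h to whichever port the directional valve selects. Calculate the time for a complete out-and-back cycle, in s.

Cap-side area A_cap = π/4 × (15.5 cm)² = 188.7 cm^2
Rod-side annular area A_ann = π/4 × (15.5² − 8.77²) = 128.3 cm^2
t_ext = A_cap·L/Q = 2.647 s
t_ret = A_ann·L/Q = 1.800 s
t_cycle = t_ext + t_ret

t ≈ 4.45 s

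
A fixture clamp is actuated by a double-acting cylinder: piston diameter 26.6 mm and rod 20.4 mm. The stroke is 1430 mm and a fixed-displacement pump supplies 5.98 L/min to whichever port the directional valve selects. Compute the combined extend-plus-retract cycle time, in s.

t ≈ 11.3 s

Cap-side area A_cap = π/4 × (26.6 mm)² = 555.7 mm^2
Rod-side annular area A_ann = π/4 × (26.6² − 20.4²) = 228.9 mm^2
t_ext = A_cap·L/Q = 7.973 s
t_ret = A_ann·L/Q = 3.284 s
t_cycle = t_ext + t_ret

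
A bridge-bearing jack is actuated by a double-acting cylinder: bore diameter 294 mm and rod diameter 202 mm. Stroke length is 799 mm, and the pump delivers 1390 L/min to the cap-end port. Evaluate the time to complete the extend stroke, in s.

t ≈ 2.34 s

Cap-side area A_cap = π/4 × (294 mm)² = 67890 mm^2
Swept volume V = A × L; t = V / Q = A·L / Q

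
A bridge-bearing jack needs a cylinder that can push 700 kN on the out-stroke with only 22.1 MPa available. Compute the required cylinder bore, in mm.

Extension force acts on the full piston face: F = P × (π/4)D².
D = √(4F / (πP)) = √(4 × 700 kN / (π × 22.1 MPa))

D ≈ 201 mm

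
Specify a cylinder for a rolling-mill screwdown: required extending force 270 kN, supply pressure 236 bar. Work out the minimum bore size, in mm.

Extension force acts on the full piston face: F = P × (π/4)D².
D = √(4F / (πP)) = √(4 × 270 kN / (π × 236 bar))

D ≈ 121 mm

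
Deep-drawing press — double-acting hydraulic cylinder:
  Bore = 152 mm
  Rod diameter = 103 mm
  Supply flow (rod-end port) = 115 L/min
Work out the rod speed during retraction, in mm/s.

v ≈ 195 mm/s

Rod-side annular area A_ann = π/4 × (152² − 103²) = 9814 mm^2
Flow into the rod-end port fills the annular volume.
v = Q / A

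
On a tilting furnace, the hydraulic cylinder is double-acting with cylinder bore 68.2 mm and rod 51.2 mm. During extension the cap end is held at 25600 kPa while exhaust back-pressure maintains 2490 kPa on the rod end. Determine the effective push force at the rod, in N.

F ≈ 89500 N

Cap-side area A_cap = π/4 × (68.2 mm)² = 3653 mm^2
Rod-side annular area A_ann = π/4 × (68.2² − 51.2²) = 1594 mm^2
Net thrust = P_cap·A_cap − P_rod·A_ann = 93520 N − 3970 N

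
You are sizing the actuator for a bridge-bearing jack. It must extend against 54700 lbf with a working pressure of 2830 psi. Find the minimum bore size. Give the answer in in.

Extension force acts on the full piston face: F = P × (π/4)D².
D = √(4F / (πP)) = √(4 × 54700 lbf / (π × 2830 psi))

D ≈ 4.96 in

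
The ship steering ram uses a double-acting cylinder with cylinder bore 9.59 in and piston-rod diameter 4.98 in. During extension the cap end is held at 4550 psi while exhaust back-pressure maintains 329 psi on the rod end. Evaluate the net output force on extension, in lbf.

Cap-side area A_cap = π/4 × (9.59 in)² = 72.23 in^2
Rod-side annular area A_ann = π/4 × (9.59² − 4.98²) = 52.75 in^2
Net thrust = P_cap·A_cap − P_rod·A_ann = 3.287e5 lbf − 17360 lbf

F ≈ 3.11e5 lbf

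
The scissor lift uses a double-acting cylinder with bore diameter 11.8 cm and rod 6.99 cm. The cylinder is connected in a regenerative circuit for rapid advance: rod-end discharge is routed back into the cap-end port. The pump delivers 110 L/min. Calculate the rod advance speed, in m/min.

In regeneration the rod-end outflow joins the pump flow into the cap end, so the net volume the pump must supply per unit advance equals the rod cross-section area.
Rod cross-section A_rod = π/4 × (6.99 cm)² = 38.37 cm^2
v = Q_pump / A_rod

v ≈ 28.7 m/min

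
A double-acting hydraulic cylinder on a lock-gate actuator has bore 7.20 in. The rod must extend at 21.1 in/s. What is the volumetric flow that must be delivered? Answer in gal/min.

Cap-side area A_cap = π/4 × (7.20 in)² = 40.72 in^2
Q = A × v

Q ≈ 223 gal/min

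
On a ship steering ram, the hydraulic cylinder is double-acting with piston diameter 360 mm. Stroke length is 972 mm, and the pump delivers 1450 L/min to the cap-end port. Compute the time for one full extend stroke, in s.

t ≈ 4.09 s

Cap-side area A_cap = π/4 × (360 mm)² = 1.018e5 mm^2
Swept volume V = A × L; t = V / Q = A·L / Q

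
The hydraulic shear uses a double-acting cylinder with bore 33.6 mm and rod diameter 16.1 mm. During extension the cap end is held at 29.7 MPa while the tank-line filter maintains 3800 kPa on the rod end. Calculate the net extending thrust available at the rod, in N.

F ≈ 23700 N

Cap-side area A_cap = π/4 × (33.6 mm)² = 886.7 mm^2
Rod-side annular area A_ann = π/4 × (33.6² − 16.1²) = 683.1 mm^2
Net thrust = P_cap·A_cap − P_rod·A_ann = 26330 N − 2596 N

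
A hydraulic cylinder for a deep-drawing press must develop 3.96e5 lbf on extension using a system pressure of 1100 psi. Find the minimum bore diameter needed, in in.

D ≈ 21.4 in

Extension force acts on the full piston face: F = P × (π/4)D².
D = √(4F / (πP)) = √(4 × 3.96e5 lbf / (π × 1100 psi))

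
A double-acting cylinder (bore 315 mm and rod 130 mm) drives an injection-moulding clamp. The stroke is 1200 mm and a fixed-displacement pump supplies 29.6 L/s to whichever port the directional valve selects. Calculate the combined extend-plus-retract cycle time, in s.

Cap-side area A_cap = π/4 × (315 mm)² = 77930 mm^2
Rod-side annular area A_ann = π/4 × (315² − 130²) = 64660 mm^2
t_ext = A_cap·L/Q = 3.159 s
t_ret = A_ann·L/Q = 2.621 s
t_cycle = t_ext + t_ret

t ≈ 5.78 s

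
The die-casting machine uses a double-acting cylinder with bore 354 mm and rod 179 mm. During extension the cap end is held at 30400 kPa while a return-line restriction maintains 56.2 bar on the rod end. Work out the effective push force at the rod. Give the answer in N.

F ≈ 2.58e6 N

Cap-side area A_cap = π/4 × (354 mm)² = 98420 mm^2
Rod-side annular area A_ann = π/4 × (354² − 179²) = 73260 mm^2
Net thrust = P_cap·A_cap − P_rod·A_ann = 2.992e6 N − 4.117e5 N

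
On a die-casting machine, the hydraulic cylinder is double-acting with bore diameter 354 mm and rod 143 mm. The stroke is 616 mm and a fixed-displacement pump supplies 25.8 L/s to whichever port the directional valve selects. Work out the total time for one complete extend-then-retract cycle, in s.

t ≈ 4.32 s

Cap-side area A_cap = π/4 × (354 mm)² = 98420 mm^2
Rod-side annular area A_ann = π/4 × (354² − 143²) = 82360 mm^2
t_ext = A_cap·L/Q = 2.350 s
t_ret = A_ann·L/Q = 1.966 s
t_cycle = t_ext + t_ret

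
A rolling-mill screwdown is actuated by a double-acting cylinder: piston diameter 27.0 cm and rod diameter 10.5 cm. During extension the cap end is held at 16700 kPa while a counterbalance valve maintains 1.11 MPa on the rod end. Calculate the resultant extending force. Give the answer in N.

Cap-side area A_cap = π/4 × (27.0 cm)² = 572.6 cm^2
Rod-side annular area A_ann = π/4 × (27.0² − 10.5²) = 486.0 cm^2
Net thrust = P_cap·A_cap − P_rod·A_ann = 9.562e5 N − 53940 N

F ≈ 9.02e5 N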